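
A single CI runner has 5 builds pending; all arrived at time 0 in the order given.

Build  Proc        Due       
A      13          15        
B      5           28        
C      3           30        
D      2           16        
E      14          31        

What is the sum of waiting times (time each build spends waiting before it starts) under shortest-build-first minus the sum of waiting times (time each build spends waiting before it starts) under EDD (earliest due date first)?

-31

SPT (increasing processing time): D C B A E.
D: waits 0, runs 0→2
C: waits 2, runs 2→5
B: waits 5, runs 5→10
A: waits 10, runs 10→23
E: waits 23, runs 23→37
Sum = 0+2+5+10+23 = 40.
EDD (increasing due date): A D B C E.
A: waits 0, runs 0→13
D: waits 13, runs 13→15
B: waits 15, runs 15→20
C: waits 20, runs 20→23
E: waits 23, runs 23→37
Sum = 0+13+15+20+23 = 71.
Difference = 40 − 71 = -31.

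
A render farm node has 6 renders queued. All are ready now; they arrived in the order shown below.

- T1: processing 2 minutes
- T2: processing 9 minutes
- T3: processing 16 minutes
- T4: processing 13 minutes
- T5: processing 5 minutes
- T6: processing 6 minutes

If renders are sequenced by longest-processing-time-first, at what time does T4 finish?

LPT (decreasing processing time): T3 T4 T2 T6 T5 T1.
T3: 0→16
T4: 16→29

29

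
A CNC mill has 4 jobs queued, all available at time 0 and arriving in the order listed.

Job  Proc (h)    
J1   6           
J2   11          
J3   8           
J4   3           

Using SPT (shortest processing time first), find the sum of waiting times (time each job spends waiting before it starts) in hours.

SPT (increasing processing time): J4 J1 J3 J2.
J4: waits 0, runs 0→3
J1: waits 3, runs 3→9
J3: waits 9, runs 9→17
J2: waits 17, runs 17→28
Sum = 0+3+9+17 = 29.

29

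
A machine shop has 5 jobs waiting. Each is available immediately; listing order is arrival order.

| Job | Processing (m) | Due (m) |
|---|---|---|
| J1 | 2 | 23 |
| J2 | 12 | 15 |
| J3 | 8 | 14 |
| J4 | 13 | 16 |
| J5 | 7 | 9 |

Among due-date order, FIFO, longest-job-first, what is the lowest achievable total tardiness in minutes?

56

EDD (increasing due date): J5 J3 J2 J4 J1.
J5: 0→7, due 9, tardiness 0
J3: 7→15, due 14, tardiness 1
J2: 15→27, due 15, tardiness 12
J4: 27→40, due 16, tardiness 24
J1: 40→42, due 23, tardiness 19
Sum = 0+1+12+24+19 = 56.
FIFO (arrival order): J1 J2 J3 J4 J5.
J1: 0→2, due 23, tardiness 0
J2: 2→14, due 15, tardiness 0
J3: 14→22, due 14, tardiness 8
J4: 22→35, due 16, tardiness 19
J5: 35→42, due 9, tardiness 33
Sum = 0+0+8+19+33 = 60.
LPT (decreasing processing time): J4 J2 J3 J5 J1.
J4: 0→13, due 16, tardiness 0
J2: 13→25, due 15, tardiness 10
J3: 25→33, due 14, tardiness 19
J5: 33→40, due 9, tardiness 31
J1: 40→42, due 23, tardiness 19
Sum = 0+10+19+31+19 = 79.
EDD 56, FIFO 60, LPT 79 → minimum 56.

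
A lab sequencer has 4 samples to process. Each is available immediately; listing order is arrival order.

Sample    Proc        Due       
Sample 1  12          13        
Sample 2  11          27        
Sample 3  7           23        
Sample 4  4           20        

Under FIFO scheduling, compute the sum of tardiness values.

FIFO (arrival order): Sample 1 Sample 2 Sample 3 Sample 4.
Sample 1: 0→12, due 13, tardiness 0
Sample 2: 12→23, due 27, tardiness 0
Sample 3: 23→30, due 23, tardiness 7
Sample 4: 30→34, due 20, tardiness 14
Sum = 0+0+7+14 = 21.

21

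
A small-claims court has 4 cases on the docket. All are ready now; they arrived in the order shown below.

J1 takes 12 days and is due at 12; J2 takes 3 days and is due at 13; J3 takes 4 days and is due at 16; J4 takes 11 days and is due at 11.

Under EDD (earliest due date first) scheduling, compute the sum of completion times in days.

EDD (increasing due date): J4 J1 J2 J3.
J4: 0→11
J1: 11→23
J2: 23→26
J3: 26→30
Sum = 11+23+26+30 = 90.

90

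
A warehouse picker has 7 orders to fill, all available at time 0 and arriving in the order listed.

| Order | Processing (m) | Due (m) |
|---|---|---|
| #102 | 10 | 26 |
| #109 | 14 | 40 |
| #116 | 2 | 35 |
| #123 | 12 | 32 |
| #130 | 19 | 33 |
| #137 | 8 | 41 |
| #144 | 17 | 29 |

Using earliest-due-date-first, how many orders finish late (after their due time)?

EDD (increasing due date): #102 #144 #123 #130 #116 #109 #137.
#102: 0→10, due 26, tardiness 0
#144: 10→27, due 29, tardiness 0
#123: 27→39, due 32, tardiness 7
#130: 39→58, due 33, tardiness 25
#116: 58→60, due 35, tardiness 25
#109: 60→74, due 40, tardiness 34
#137: 74→82, due 41, tardiness 41
Late orders: 5.

5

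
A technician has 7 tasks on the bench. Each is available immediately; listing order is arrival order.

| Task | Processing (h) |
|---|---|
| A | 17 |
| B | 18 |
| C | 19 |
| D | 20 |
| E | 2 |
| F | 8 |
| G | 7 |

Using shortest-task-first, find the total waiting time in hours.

SPT (increasing processing time): E G F A B C D.
E: waits 0, runs 0→2
G: waits 2, runs 2→9
F: waits 9, runs 9→17
A: waits 17, runs 17→34
B: waits 34, runs 34→52
C: waits 52, runs 52→71
D: waits 71, runs 71→91
Sum = 0+2+9+17+34+52+71 = 185.

185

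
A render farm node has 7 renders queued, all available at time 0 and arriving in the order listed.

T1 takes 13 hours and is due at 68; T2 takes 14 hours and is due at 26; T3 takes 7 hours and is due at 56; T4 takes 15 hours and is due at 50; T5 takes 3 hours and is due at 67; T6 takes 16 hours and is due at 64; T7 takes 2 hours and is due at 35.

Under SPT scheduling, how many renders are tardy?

3

SPT (increasing processing time): T7 T5 T3 T1 T2 T4 T6.
T7: 0→2, due 35, tardiness 0
T5: 2→5, due 67, tardiness 0
T3: 5→12, due 56, tardiness 0
T1: 12→25, due 68, tardiness 0
T2: 25→39, due 26, tardiness 13
T4: 39→54, due 50, tardiness 4
T6: 54→70, due 64, tardiness 6
Late renders: 3.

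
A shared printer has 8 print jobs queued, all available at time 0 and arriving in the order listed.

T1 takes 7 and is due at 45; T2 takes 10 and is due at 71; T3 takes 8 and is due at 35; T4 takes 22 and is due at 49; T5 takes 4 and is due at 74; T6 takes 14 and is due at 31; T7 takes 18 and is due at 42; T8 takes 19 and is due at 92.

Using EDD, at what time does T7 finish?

40

EDD (increasing due date): T6 T3 T7 T1 T4 T2 T5 T8.
T6: 0→14
T3: 14→22
T7: 22→40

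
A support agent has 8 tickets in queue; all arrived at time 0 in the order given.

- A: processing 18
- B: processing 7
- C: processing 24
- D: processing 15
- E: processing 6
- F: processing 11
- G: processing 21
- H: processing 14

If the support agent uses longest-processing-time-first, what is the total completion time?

LPT (decreasing processing time): C G A D H F B E.
C: 0→24
G: 24→45
A: 45→63
D: 63→78
H: 78→92
F: 92→103
B: 103→110
E: 110→116
Sum = 24+45+63+78+92+103+110+116 = 631.

631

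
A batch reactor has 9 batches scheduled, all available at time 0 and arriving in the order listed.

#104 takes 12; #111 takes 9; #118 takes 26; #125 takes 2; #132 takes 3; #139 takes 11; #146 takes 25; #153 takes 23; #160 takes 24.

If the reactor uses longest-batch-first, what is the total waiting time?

LPT (decreasing processing time): #118 #146 #160 #153 #104 #139 #111 #132 #125.
#118: waits 0, runs 0→26
#146: waits 26, runs 26→51
#160: waits 51, runs 51→75
#153: waits 75, runs 75→98
#104: waits 98, runs 98→110
#139: waits 110, runs 110→121
#111: waits 121, runs 121→130
#132: waits 130, runs 130→133
#125: waits 133, runs 133→135
Sum = 0+26+51+75+98+110+121+130+133 = 744.

744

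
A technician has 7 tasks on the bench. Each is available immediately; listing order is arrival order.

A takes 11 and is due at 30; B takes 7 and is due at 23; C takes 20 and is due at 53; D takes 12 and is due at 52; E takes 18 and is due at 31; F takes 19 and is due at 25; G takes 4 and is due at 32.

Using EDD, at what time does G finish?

59

EDD (increasing due date): B F A E G D C.
B: 0→7
F: 7→26
A: 26→37
E: 37→55
G: 55→59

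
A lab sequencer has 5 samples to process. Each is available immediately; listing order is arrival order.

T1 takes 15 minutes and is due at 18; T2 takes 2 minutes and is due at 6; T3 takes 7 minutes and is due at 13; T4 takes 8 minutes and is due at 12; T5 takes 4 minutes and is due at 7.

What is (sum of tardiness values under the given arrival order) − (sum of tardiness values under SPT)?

FIFO (arrival order): T1 T2 T3 T4 T5.
T1: 0→15, due 18, tardiness 0
T2: 15→17, due 6, tardiness 11
T3: 17→24, due 13, tardiness 11
T4: 24→32, due 12, tardiness 20
T5: 32→36, due 7, tardiness 29
Sum = 0+11+11+20+29 = 71.
SPT (increasing processing time): T2 T5 T3 T4 T1.
T2: 0→2, due 6, tardiness 0
T5: 2→6, due 7, tardiness 0
T3: 6→13, due 13, tardiness 0
T4: 13→21, due 12, tardiness 9
T1: 21→36, due 18, tardiness 18
Sum = 0+0+0+9+18 = 27.
Difference = 71 − 27 = 44.

44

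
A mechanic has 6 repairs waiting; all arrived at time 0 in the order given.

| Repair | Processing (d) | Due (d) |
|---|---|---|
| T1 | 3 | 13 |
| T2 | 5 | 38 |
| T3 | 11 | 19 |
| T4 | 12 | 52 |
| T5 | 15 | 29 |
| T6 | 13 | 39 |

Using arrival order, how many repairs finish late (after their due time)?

FIFO (arrival order): T1 T2 T3 T4 T5 T6.
T1: 0→3, due 13, tardiness 0
T2: 3→8, due 38, tardiness 0
T3: 8→19, due 19, tardiness 0
T4: 19→31, due 52, tardiness 0
T5: 31→46, due 29, tardiness 17
T6: 46→59, due 39, tardiness 20
Late repairs: 2.

2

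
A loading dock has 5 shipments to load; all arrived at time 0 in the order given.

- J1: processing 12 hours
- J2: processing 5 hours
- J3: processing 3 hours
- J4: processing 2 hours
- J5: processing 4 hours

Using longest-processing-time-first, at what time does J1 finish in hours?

12

LPT (decreasing processing time): J1 J2 J5 J3 J4.
J1: 0→12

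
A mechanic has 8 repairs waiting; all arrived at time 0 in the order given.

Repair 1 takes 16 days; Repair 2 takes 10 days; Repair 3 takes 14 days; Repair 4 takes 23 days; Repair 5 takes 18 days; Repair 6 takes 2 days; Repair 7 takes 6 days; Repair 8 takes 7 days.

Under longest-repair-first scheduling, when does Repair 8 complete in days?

88

LPT (decreasing processing time): Repair 4 Repair 5 Repair 1 Repair 3 Repair 2 Repair 8 Repair 7 Repair 6.
Repair 4: 0→23
Repair 5: 23→41
Repair 1: 41→57
Repair 3: 57→71
Repair 2: 71→81
Repair 8: 81→88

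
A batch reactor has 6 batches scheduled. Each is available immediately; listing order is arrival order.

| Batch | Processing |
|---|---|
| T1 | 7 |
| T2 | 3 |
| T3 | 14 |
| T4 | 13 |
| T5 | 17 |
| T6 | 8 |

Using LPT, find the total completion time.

265

LPT (decreasing processing time): T5 T3 T4 T6 T1 T2.
T5: 0→17
T3: 17→31
T4: 31→44
T6: 44→52
T1: 52→59
T2: 59→62
Sum = 17+31+44+52+59+62 = 265.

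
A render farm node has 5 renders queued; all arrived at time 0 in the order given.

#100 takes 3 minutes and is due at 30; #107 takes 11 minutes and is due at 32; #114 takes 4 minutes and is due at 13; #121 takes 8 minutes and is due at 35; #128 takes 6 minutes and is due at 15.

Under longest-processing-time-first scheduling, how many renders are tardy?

LPT (decreasing processing time): #107 #121 #128 #114 #100.
#107: 0→11, due 32, tardiness 0
#121: 11→19, due 35, tardiness 0
#128: 19→25, due 15, tardiness 10
#114: 25→29, due 13, tardiness 16
#100: 29→32, due 30, tardiness 2
Late renders: 3.

3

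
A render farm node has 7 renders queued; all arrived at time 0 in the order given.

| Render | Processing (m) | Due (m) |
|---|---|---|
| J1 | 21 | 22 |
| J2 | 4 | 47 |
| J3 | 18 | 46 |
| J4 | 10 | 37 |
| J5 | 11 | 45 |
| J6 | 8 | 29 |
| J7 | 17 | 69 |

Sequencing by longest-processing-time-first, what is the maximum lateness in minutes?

LPT (decreasing processing time): J1 J3 J7 J5 J4 J6 J2.
J1: 0→21, due 22, lateness -1
J3: 21→39, due 46, lateness -7
J7: 39→56, due 69, lateness -13
J5: 56→67, due 45, lateness 22
J4: 67→77, due 37, lateness 40
J6: 77→85, due 29, lateness 56
J2: 85→89, due 47, lateness 42
Maximum = 56.

56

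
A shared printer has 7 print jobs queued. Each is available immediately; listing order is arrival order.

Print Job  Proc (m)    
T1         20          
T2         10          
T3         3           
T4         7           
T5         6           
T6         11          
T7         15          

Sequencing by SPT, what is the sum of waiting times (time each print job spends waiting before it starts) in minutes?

143

SPT (increasing processing time): T3 T5 T4 T2 T6 T7 T1.
T3: waits 0, runs 0→3
T5: waits 3, runs 3→9
T4: waits 9, runs 9→16
T2: waits 16, runs 16→26
T6: waits 26, runs 26→37
T7: waits 37, runs 37→52
T1: waits 52, runs 52→72
Sum = 0+3+9+16+26+37+52 = 143.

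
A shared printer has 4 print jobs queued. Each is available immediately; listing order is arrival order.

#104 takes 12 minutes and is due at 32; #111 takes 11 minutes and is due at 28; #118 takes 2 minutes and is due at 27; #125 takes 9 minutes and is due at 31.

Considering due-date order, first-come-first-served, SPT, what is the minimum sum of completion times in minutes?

69

EDD (increasing due date): #118 #111 #125 #104.
#118: 0→2
#111: 2→13
#125: 13→22
#104: 22→34
Sum = 2+13+22+34 = 71.
FIFO (arrival order): #104 #111 #118 #125.
#104: 0→12
#111: 12→23
#118: 23→25
#125: 25→34
Sum = 12+23+25+34 = 94.
SPT (increasing processing time): #118 #125 #111 #104.
#118: 0→2
#125: 2→11
#111: 11→22
#104: 22→34
Sum = 2+11+22+34 = 69.
EDD 71, FIFO 94, SPT 69 → minimum 69.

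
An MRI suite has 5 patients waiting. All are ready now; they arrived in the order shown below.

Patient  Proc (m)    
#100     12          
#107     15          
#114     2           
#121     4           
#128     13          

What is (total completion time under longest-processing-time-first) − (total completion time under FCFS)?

26

LPT (decreasing processing time): #107 #128 #100 #121 #114.
#107: 0→15
#128: 15→28
#100: 28→40
#121: 40→44
#114: 44→46
Sum = 15+28+40+44+46 = 173.
FIFO (arrival order): #100 #107 #114 #121 #128.
#100: 0→12
#107: 12→27
#114: 27→29
#121: 29→33
#128: 33→46
Sum = 12+27+29+33+46 = 147.
Difference = 173 − 147 = 26.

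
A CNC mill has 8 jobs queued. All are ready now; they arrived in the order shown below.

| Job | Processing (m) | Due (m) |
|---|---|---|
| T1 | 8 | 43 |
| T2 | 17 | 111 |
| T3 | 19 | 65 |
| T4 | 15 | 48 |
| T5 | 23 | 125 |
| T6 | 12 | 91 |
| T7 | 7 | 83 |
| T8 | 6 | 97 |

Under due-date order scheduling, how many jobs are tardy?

0

EDD (increasing due date): T1 T4 T3 T7 T6 T8 T2 T5.
T1: 0→8, due 43, tardiness 0
T4: 8→23, due 48, tardiness 0
T3: 23→42, due 65, tardiness 0
T7: 42→49, due 83, tardiness 0
T6: 49→61, due 91, tardiness 0
T8: 61→67, due 97, tardiness 0
T2: 67→84, due 111, tardiness 0
T5: 84→107, due 125, tardiness 0
Late jobs: 0.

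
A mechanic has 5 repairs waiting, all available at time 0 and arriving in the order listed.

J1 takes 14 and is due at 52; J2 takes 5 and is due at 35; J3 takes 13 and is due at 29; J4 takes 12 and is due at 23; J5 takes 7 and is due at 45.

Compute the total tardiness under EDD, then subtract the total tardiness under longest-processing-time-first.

EDD (increasing due date): J4 J3 J2 J5 J1.
J4: 0→12, due 23, tardiness 0
J3: 12→25, due 29, tardiness 0
J2: 25→30, due 35, tardiness 0
J5: 30→37, due 45, tardiness 0
J1: 37→51, due 52, tardiness 0
Sum = 0+0+0+0+0 = 0.
LPT (decreasing processing time): J1 J3 J4 J5 J2.
J1: 0→14, due 52, tardiness 0
J3: 14→27, due 29, tardiness 0
J4: 27→39, due 23, tardiness 16
J5: 39→46, due 45, tardiness 1
J2: 46→51, due 35, tardiness 16
Sum = 0+0+16+1+16 = 33.
Difference = 0 − 33 = -33.

-33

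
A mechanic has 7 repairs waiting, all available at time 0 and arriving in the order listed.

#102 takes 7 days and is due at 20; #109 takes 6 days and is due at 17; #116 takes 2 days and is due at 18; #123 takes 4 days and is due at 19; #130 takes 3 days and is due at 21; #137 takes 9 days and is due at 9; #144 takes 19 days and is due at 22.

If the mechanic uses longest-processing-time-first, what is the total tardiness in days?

143

LPT (decreasing processing time): #144 #137 #102 #109 #123 #130 #116.
#144: 0→19, due 22, tardiness 0
#137: 19→28, due 9, tardiness 19
#102: 28→35, due 20, tardiness 15
#109: 35→41, due 17, tardiness 24
#123: 41→45, due 19, tardiness 26
#130: 45→48, due 21, tardiness 27
#116: 48→50, due 18, tardiness 32
Sum = 0+19+15+24+26+27+32 = 143.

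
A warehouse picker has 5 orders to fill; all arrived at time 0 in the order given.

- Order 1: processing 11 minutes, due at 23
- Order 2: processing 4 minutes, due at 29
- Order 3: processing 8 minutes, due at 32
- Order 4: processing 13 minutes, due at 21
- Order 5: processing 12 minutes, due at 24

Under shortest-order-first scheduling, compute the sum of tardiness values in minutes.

38

SPT (increasing processing time): Order 2 Order 3 Order 1 Order 5 Order 4.
Order 2: 0→4, due 29, tardiness 0
Order 3: 4→12, due 32, tardiness 0
Order 1: 12→23, due 23, tardiness 0
Order 5: 23→35, due 24, tardiness 11
Order 4: 35→48, due 21, tardiness 27
Sum = 0+0+0+11+27 = 38.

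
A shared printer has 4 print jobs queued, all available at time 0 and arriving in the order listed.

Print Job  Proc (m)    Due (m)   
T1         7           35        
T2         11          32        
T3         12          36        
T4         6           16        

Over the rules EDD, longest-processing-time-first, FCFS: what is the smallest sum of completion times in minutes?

EDD (increasing due date): T4 T2 T1 T3.
T4: 0→6
T2: 6→17
T1: 17→24
T3: 24→36
Sum = 6+17+24+36 = 83.
LPT (decreasing processing time): T3 T2 T1 T4.
T3: 0→12
T2: 12→23
T1: 23→30
T4: 30→36
Sum = 12+23+30+36 = 101.
FIFO (arrival order): T1 T2 T3 T4.
T1: 0→7
T2: 7→18
T3: 18→30
T4: 30→36
Sum = 7+18+30+36 = 91.
EDD 83, LPT 101, FIFO 91 → minimum 83.

83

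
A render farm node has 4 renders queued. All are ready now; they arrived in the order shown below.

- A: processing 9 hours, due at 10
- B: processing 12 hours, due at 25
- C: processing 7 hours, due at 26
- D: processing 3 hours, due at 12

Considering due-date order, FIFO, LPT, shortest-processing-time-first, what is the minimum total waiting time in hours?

32

EDD (increasing due date): A D B C.
A: waits 0, runs 0→9
D: waits 9, runs 9→12
B: waits 12, runs 12→24
C: waits 24, runs 24→31
Sum = 0+9+12+24 = 45.
FIFO (arrival order): A B C D.
A: waits 0, runs 0→9
B: waits 9, runs 9→21
C: waits 21, runs 21→28
D: waits 28, runs 28→31
Sum = 0+9+21+28 = 58.
LPT (decreasing processing time): B A C D.
B: waits 0, runs 0→12
A: waits 12, runs 12→21
C: waits 21, runs 21→28
D: waits 28, runs 28→31
Sum = 0+12+21+28 = 61.
SPT (increasing processing time): D C A B.
D: waits 0, runs 0→3
C: waits 3, runs 3→10
A: waits 10, runs 10→19
B: waits 19, runs 19→31
Sum = 0+3+10+19 = 32.
EDD 45, FIFO 58, LPT 61, SPT 32 → minimum 32.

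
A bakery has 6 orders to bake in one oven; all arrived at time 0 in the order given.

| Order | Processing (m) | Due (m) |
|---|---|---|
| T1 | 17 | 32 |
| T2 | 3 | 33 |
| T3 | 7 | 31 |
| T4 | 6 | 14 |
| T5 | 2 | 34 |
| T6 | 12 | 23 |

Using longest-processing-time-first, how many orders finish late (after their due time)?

5

LPT (decreasing processing time): T1 T6 T3 T4 T2 T5.
T1: 0→17, due 32, tardiness 0
T6: 17→29, due 23, tardiness 6
T3: 29→36, due 31, tardiness 5
T4: 36→42, due 14, tardiness 28
T2: 42→45, due 33, tardiness 12
T5: 45→47, due 34, tardiness 13
Late orders: 5.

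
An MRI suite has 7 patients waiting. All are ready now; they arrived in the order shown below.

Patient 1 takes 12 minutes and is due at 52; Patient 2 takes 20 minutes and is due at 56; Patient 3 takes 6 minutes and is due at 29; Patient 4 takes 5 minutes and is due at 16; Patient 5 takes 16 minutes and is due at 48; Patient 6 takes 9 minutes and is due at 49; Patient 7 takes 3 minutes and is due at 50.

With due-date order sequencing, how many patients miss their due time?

1

EDD (increasing due date): Patient 4 Patient 3 Patient 5 Patient 6 Patient 7 Patient 1 Patient 2.
Patient 4: 0→5, due 16, tardiness 0
Patient 3: 5→11, due 29, tardiness 0
Patient 5: 11→27, due 48, tardiness 0
Patient 6: 27→36, due 49, tardiness 0
Patient 7: 36→39, due 50, tardiness 0
Patient 1: 39→51, due 52, tardiness 0
Patient 2: 51→71, due 56, tardiness 15
Late patients: 1.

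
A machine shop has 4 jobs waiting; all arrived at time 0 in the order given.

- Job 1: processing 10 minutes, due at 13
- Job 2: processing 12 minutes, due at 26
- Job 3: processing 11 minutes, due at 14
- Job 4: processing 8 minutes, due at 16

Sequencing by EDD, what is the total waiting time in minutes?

60

EDD (increasing due date): Job 1 Job 3 Job 4 Job 2.
Job 1: waits 0, runs 0→10
Job 3: waits 10, runs 10→21
Job 4: waits 21, runs 21→29
Job 2: waits 29, runs 29→41
Sum = 0+10+21+29 = 60.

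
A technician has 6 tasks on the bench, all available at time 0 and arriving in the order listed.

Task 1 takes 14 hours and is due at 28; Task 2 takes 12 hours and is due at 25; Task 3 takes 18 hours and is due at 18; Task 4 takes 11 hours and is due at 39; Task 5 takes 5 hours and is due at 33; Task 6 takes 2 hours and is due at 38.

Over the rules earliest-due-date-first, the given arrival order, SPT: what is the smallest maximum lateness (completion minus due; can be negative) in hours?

EDD (increasing due date): Task 3 Task 2 Task 1 Task 5 Task 6 Task 4.
Task 3: 0→18, due 18, lateness 0
Task 2: 18→30, due 25, lateness 5
Task 1: 30→44, due 28, lateness 16
Task 5: 44→49, due 33, lateness 16
Task 6: 49→51, due 38, lateness 13
Task 4: 51→62, due 39, lateness 23
Maximum = 23.
FIFO (arrival order): Task 1 Task 2 Task 3 Task 4 Task 5 Task 6.
Task 1: 0→14, due 28, lateness -14
Task 2: 14→26, due 25, lateness 1
Task 3: 26→44, due 18, lateness 26
Task 4: 44→55, due 39, lateness 16
Task 5: 55→60, due 33, lateness 27
Task 6: 60→62, due 38, lateness 24
Maximum = 27.
SPT (increasing processing time): Task 6 Task 5 Task 4 Task 2 Task 1 Task 3.
Task 6: 0→2, due 38, lateness -36
Task 5: 2→7, due 33, lateness -26
Task 4: 7→18, due 39, lateness -21
Task 2: 18→30, due 25, lateness 5
Task 1: 30→44, due 28, lateness 16
Task 3: 44→62, due 18, lateness 44
Maximum = 44.
EDD 23, FIFO 27, SPT 44 → minimum 23.

23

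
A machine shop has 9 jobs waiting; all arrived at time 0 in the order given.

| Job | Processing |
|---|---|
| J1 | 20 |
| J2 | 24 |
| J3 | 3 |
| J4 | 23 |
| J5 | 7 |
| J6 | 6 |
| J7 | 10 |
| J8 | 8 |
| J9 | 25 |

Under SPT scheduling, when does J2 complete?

SPT (increasing processing time): J3 J6 J5 J8 J7 J1 J4 J2 J9.
J3: 0→3
J6: 3→9
J5: 9→16
J8: 16→24
J7: 24→34
J1: 34→54
J4: 54→77
J2: 77→101

101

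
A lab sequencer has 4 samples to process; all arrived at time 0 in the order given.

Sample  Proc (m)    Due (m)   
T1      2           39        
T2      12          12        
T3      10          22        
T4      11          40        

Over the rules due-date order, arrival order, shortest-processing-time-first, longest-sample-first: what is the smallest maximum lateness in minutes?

EDD (increasing due date): T2 T3 T1 T4.
T2: 0→12, due 12, lateness 0
T3: 12→22, due 22, lateness 0
T1: 22→24, due 39, lateness -15
T4: 24→35, due 40, lateness -5
Maximum = 0.
FIFO (arrival order): T1 T2 T3 T4.
T1: 0→2, due 39, lateness -37
T2: 2→14, due 12, lateness 2
T3: 14→24, due 22, lateness 2
T4: 24→35, due 40, lateness -5
Maximum = 2.
SPT (increasing processing time): T1 T3 T4 T2.
T1: 0→2, due 39, lateness -37
T3: 2→12, due 22, lateness -10
T4: 12→23, due 40, lateness -17
T2: 23→35, due 12, lateness 23
Maximum = 23.
LPT (decreasing processing time): T2 T4 T3 T1.
T2: 0→12, due 12, lateness 0
T4: 12→23, due 40, lateness -17
T3: 23→33, due 22, lateness 11
T1: 33→35, due 39, lateness -4
Maximum = 11.
EDD 0, FIFO 2, SPT 23, LPT 11 → minimum 0.

0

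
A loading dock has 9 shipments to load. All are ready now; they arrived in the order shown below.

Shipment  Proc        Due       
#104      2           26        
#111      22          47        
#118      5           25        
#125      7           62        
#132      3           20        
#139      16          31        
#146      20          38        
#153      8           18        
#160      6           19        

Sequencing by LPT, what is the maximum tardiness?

LPT (decreasing processing time): #111 #146 #139 #153 #125 #160 #118 #132 #104.
#111: 0→22, due 47, tardiness 0
#146: 22→42, due 38, tardiness 4
#139: 42→58, due 31, tardiness 27
#153: 58→66, due 18, tardiness 48
#125: 66→73, due 62, tardiness 11
#160: 73→79, due 19, tardiness 60
#118: 79→84, due 25, tardiness 59
#132: 84→87, due 20, tardiness 67
#104: 87→89, due 26, tardiness 63
Maximum = 67.

67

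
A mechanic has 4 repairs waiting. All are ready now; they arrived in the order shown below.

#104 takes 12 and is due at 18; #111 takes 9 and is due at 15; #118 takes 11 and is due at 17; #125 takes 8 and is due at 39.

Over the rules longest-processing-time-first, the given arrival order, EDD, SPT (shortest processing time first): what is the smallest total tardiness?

18

LPT (decreasing processing time): #104 #118 #111 #125.
#104: 0→12, due 18, tardiness 0
#118: 12→23, due 17, tardiness 6
#111: 23→32, due 15, tardiness 17
#125: 32→40, due 39, tardiness 1
Sum = 0+6+17+1 = 24.
FIFO (arrival order): #104 #111 #118 #125.
#104: 0→12, due 18, tardiness 0
#111: 12→21, due 15, tardiness 6
#118: 21→32, due 17, tardiness 15
#125: 32→40, due 39, tardiness 1
Sum = 0+6+15+1 = 22.
EDD (increasing due date): #111 #118 #104 #125.
#111: 0→9, due 15, tardiness 0
#118: 9→20, due 17, tardiness 3
#104: 20→32, due 18, tardiness 14
#125: 32→40, due 39, tardiness 1
Sum = 0+3+14+1 = 18.
SPT (increasing processing time): #125 #111 #118 #104.
#125: 0→8, due 39, tardiness 0
#111: 8→17, due 15, tardiness 2
#118: 17→28, due 17, tardiness 11
#104: 28→40, due 18, tardiness 22
Sum = 0+2+11+22 = 35.
LPT 24, FIFO 22, EDD 18, SPT 35 → minimum 18.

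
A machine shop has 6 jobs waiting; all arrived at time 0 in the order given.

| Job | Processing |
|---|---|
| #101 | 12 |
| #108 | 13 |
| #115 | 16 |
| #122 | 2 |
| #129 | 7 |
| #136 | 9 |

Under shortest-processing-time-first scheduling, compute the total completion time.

161

SPT (increasing processing time): #122 #129 #136 #101 #108 #115.
#122: 0→2
#129: 2→9
#136: 9→18
#101: 18→30
#108: 30→43
#115: 43→59
Sum = 2+9+18+30+43+59 = 161.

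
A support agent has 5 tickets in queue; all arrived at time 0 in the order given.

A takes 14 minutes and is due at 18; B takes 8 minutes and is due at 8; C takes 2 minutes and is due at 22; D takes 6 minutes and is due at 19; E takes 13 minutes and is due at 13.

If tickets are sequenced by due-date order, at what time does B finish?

EDD (increasing due date): B E A D C.
B: 0→8

8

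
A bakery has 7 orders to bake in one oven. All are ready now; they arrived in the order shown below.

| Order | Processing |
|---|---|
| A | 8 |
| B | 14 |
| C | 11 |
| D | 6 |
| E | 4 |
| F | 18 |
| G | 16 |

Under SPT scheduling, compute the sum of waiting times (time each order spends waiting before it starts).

163

SPT (increasing processing time): E D A C B G F.
E: waits 0, runs 0→4
D: waits 4, runs 4→10
A: waits 10, runs 10→18
C: waits 18, runs 18→29
B: waits 29, runs 29→43
G: waits 43, runs 43→59
F: waits 59, runs 59→77
Sum = 0+4+10+18+29+43+59 = 163.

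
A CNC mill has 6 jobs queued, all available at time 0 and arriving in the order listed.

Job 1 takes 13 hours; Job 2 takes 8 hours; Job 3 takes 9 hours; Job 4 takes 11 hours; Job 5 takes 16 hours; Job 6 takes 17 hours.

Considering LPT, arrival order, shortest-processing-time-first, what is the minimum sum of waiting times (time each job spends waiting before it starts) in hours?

151

LPT (decreasing processing time): Job 6 Job 5 Job 1 Job 4 Job 3 Job 2.
Job 6: waits 0, runs 0→17
Job 5: waits 17, runs 17→33
Job 1: waits 33, runs 33→46
Job 4: waits 46, runs 46→57
Job 3: waits 57, runs 57→66
Job 2: waits 66, runs 66→74
Sum = 0+17+33+46+57+66 = 219.
FIFO (arrival order): Job 1 Job 2 Job 3 Job 4 Job 5 Job 6.
Job 1: waits 0, runs 0→13
Job 2: waits 13, runs 13→21
Job 3: waits 21, runs 21→30
Job 4: waits 30, runs 30→41
Job 5: waits 41, runs 41→57
Job 6: waits 57, runs 57→74
Sum = 0+13+21+30+41+57 = 162.
SPT (increasing processing time): Job 2 Job 3 Job 4 Job 1 Job 5 Job 6.
Job 2: waits 0, runs 0→8
Job 3: waits 8, runs 8→17
Job 4: waits 17, runs 17→28
Job 1: waits 28, runs 28→41
Job 5: waits 41, runs 41→57
Job 6: waits 57, runs 57→74
Sum = 0+8+17+28+41+57 = 151.
LPT 219, FIFO 162, SPT 151 → minimum 151.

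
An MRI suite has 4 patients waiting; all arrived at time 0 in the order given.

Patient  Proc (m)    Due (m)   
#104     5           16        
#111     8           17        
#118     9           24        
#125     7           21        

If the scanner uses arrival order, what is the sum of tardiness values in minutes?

FIFO (arrival order): #104 #111 #118 #125.
#104: 0→5, due 16, tardiness 0
#111: 5→13, due 17, tardiness 0
#118: 13→22, due 24, tardiness 0
#125: 22→29, due 21, tardiness 8
Sum = 0+0+0+8 = 8.

8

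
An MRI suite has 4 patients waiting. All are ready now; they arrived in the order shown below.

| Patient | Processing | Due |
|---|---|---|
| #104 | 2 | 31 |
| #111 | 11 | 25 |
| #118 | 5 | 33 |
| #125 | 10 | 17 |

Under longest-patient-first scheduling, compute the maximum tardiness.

4

LPT (decreasing processing time): #111 #125 #118 #104.
#111: 0→11, due 25, tardiness 0
#125: 11→21, due 17, tardiness 4
#118: 21→26, due 33, tardiness 0
#104: 26→28, due 31, tardiness 0
Maximum = 4.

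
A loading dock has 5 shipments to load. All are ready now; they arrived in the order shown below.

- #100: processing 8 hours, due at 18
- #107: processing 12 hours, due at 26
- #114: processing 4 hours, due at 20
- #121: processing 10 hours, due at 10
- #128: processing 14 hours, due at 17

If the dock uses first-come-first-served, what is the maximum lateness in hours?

FIFO (arrival order): #100 #107 #114 #121 #128.
#100: 0→8, due 18, lateness -10
#107: 8→20, due 26, lateness -6
#114: 20→24, due 20, lateness 4
#121: 24→34, due 10, lateness 24
#128: 34→48, due 17, lateness 31
Maximum = 31.

31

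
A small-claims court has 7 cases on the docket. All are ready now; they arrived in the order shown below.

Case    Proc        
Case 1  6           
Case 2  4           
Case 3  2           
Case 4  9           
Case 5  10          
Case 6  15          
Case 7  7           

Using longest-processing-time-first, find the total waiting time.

LPT (decreasing processing time): Case 6 Case 5 Case 4 Case 7 Case 1 Case 2 Case 3.
Case 6: waits 0, runs 0→15
Case 5: waits 15, runs 15→25
Case 4: waits 25, runs 25→34
Case 7: waits 34, runs 34→41
Case 1: waits 41, runs 41→47
Case 2: waits 47, runs 47→51
Case 3: waits 51, runs 51→53
Sum = 0+15+25+34+41+47+51 = 213.

213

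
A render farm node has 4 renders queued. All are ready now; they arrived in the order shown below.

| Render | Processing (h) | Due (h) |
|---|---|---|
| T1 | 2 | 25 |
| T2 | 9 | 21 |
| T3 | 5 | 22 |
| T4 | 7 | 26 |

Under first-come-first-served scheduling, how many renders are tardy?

0

FIFO (arrival order): T1 T2 T3 T4.
T1: 0→2, due 25, tardiness 0
T2: 2→11, due 21, tardiness 0
T3: 11→16, due 22, tardiness 0
T4: 16→23, due 26, tardiness 0
Late renders: 0.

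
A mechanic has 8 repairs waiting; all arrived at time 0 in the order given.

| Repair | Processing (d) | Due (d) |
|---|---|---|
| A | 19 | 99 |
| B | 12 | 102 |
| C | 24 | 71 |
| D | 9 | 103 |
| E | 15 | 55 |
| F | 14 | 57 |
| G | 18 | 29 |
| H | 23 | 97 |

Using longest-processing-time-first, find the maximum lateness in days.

56

LPT (decreasing processing time): C H A G E F B D.
C: 0→24, due 71, lateness -47
H: 24→47, due 97, lateness -50
A: 47→66, due 99, lateness -33
G: 66→84, due 29, lateness 55
E: 84→99, due 55, lateness 44
F: 99→113, due 57, lateness 56
B: 113→125, due 102, lateness 23
D: 125→134, due 103, lateness 31
Maximum = 56.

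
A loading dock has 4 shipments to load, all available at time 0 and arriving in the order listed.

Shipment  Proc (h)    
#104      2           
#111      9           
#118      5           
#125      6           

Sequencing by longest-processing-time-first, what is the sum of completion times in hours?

66

LPT (decreasing processing time): #111 #125 #118 #104.
#111: 0→9
#125: 9→15
#118: 15→20
#104: 20→22
Sum = 9+15+20+22 = 66.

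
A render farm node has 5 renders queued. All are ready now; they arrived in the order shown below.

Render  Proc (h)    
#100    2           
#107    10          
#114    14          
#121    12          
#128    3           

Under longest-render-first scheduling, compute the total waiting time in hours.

115

LPT (decreasing processing time): #114 #121 #107 #128 #100.
#114: waits 0, runs 0→14
#121: waits 14, runs 14→26
#107: waits 26, runs 26→36
#128: waits 36, runs 36→39
#100: waits 39, runs 39→41
Sum = 0+14+26+36+39 = 115.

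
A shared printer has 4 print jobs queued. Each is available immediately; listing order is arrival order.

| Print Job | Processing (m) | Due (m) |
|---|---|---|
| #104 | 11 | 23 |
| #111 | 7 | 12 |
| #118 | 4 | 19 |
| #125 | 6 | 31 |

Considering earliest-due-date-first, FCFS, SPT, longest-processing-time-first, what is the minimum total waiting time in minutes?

EDD (increasing due date): #111 #118 #104 #125.
#111: waits 0, runs 0→7
#118: waits 7, runs 7→11
#104: waits 11, runs 11→22
#125: waits 22, runs 22→28
Sum = 0+7+11+22 = 40.
FIFO (arrival order): #104 #111 #118 #125.
#104: waits 0, runs 0→11
#111: waits 11, runs 11→18
#118: waits 18, runs 18→22
#125: waits 22, runs 22→28
Sum = 0+11+18+22 = 51.
SPT (increasing processing time): #118 #125 #111 #104.
#118: waits 0, runs 0→4
#125: waits 4, runs 4→10
#111: waits 10, runs 10→17
#104: waits 17, runs 17→28
Sum = 0+4+10+17 = 31.
LPT (decreasing processing time): #104 #111 #125 #118.
#104: waits 0, runs 0→11
#111: waits 11, runs 11→18
#125: waits 18, runs 18→24
#118: waits 24, runs 24→28
Sum = 0+11+18+24 = 53.
EDD 40, FIFO 51, SPT 31, LPT 53 → minimum 31.

31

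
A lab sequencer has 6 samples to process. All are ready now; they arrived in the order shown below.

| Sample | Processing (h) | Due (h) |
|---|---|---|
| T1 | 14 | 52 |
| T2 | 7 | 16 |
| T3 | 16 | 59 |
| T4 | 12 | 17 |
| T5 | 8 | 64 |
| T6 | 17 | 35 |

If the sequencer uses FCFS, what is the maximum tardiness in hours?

39

FIFO (arrival order): T1 T2 T3 T4 T5 T6.
T1: 0→14, due 52, tardiness 0
T2: 14→21, due 16, tardiness 5
T3: 21→37, due 59, tardiness 0
T4: 37→49, due 17, tardiness 32
T5: 49→57, due 64, tardiness 0
T6: 57→74, due 35, tardiness 39
Maximum = 39.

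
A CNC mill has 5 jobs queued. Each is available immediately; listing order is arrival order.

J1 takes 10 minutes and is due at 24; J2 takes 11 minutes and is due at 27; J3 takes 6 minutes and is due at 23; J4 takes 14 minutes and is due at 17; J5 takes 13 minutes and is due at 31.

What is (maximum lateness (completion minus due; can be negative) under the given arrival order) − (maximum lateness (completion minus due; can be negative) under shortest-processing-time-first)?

-13

FIFO (arrival order): J1 J2 J3 J4 J5.
J1: 0→10, due 24, lateness -14
J2: 10→21, due 27, lateness -6
J3: 21→27, due 23, lateness 4
J4: 27→41, due 17, lateness 24
J5: 41→54, due 31, lateness 23
Maximum = 24.
SPT (increasing processing time): J3 J1 J2 J5 J4.
J3: 0→6, due 23, lateness -17
J1: 6→16, due 24, lateness -8
J2: 16→27, due 27, lateness 0
J5: 27→40, due 31, lateness 9
J4: 40→54, due 17, lateness 37
Maximum = 37.
Difference = 24 − 37 = -13.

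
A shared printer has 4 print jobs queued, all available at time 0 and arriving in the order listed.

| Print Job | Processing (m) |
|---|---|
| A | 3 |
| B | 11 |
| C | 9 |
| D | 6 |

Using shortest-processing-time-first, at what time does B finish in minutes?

SPT (increasing processing time): A D C B.
A: 0→3
D: 3→9
C: 9→18
B: 18→29

29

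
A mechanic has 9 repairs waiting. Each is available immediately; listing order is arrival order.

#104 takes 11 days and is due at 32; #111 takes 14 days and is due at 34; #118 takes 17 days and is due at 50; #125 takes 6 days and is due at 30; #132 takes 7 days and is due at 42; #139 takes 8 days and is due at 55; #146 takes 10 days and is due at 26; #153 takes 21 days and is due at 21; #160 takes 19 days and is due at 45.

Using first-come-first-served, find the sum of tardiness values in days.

FIFO (arrival order): #104 #111 #118 #125 #132 #139 #146 #153 #160.
#104: 0→11, due 32, tardiness 0
#111: 11→25, due 34, tardiness 0
#118: 25→42, due 50, tardiness 0
#125: 42→48, due 30, tardiness 18
#132: 48→55, due 42, tardiness 13
#139: 55→63, due 55, tardiness 8
#146: 63→73, due 26, tardiness 47
#153: 73→94, due 21, tardiness 73
#160: 94→113, due 45, tardiness 68
Sum = 0+0+0+18+13+8+47+73+68 = 227.

227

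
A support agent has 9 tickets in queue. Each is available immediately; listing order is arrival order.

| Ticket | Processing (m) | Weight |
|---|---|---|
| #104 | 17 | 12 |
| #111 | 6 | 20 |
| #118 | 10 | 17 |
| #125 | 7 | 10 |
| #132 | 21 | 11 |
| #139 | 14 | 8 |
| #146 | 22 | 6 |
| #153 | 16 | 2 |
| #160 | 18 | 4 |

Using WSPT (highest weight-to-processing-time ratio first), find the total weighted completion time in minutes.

WSPT (decreasing weight/processing-time ratio): #111 #118 #125 #104 #139 #132 #146 #160 #153.
#111: finishes 6, weight 20, w·C = 120
#118: finishes 16, weight 17, w·C = 272
#125: finishes 23, weight 10, w·C = 230
#104: finishes 40, weight 12, w·C = 480
#139: finishes 54, weight 8, w·C = 432
#132: finishes 75, weight 11, w·C = 825
#146: finishes 97, weight 6, w·C = 582
#160: finishes 115, weight 4, w·C = 460
#153: finishes 131, weight 2, w·C = 262
Sum = 120+272+230+480+432+825+582+460+262 = 3663.

3663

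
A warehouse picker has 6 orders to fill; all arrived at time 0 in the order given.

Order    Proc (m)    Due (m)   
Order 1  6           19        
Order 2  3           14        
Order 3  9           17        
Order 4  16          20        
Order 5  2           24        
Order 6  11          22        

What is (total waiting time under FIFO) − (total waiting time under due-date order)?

FIFO (arrival order): Order 1 Order 2 Order 3 Order 4 Order 5 Order 6.
Order 1: waits 0, runs 0→6
Order 2: waits 6, runs 6→9
Order 3: waits 9, runs 9→18
Order 4: waits 18, runs 18→34
Order 5: waits 34, runs 34→36
Order 6: waits 36, runs 36→47
Sum = 0+6+9+18+34+36 = 103.
EDD (increasing due date): Order 2 Order 3 Order 1 Order 4 Order 6 Order 5.
Order 2: waits 0, runs 0→3
Order 3: waits 3, runs 3→12
Order 1: waits 12, runs 12→18
Order 4: waits 18, runs 18→34
Order 6: waits 34, runs 34→45
Order 5: waits 45, runs 45→47
Sum = 0+3+12+18+34+45 = 112.
Difference = 103 − 112 = -9.

-9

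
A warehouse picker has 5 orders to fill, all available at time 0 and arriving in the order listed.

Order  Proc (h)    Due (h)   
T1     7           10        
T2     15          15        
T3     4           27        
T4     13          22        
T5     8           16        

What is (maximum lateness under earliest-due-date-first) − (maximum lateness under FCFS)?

EDD (increasing due date): T1 T2 T5 T4 T3.
T1: 0→7, due 10, lateness -3
T2: 7→22, due 15, lateness 7
T5: 22→30, due 16, lateness 14
T4: 30→43, due 22, lateness 21
T3: 43→47, due 27, lateness 20
Maximum = 21.
FIFO (arrival order): T1 T2 T3 T4 T5.
T1: 0→7, due 10, lateness -3
T2: 7→22, due 15, lateness 7
T3: 22→26, due 27, lateness -1
T4: 26→39, due 22, lateness 17
T5: 39→47, due 16, lateness 31
Maximum = 31.
Difference = 21 − 31 = -10.

-10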